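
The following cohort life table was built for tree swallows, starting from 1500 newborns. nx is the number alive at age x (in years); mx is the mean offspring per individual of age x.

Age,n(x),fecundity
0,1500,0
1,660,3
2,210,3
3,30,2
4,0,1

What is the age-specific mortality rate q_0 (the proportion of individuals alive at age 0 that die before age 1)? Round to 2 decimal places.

0.56

lx = nx/n0 = nx/1500: 1, 0.44, 0.14, 0.02, 0
q_0 = (l_0 − l_1) / l_0 = (1 − 0.44) / 1
     = 0.56 / 1 = 0.56 → 0.56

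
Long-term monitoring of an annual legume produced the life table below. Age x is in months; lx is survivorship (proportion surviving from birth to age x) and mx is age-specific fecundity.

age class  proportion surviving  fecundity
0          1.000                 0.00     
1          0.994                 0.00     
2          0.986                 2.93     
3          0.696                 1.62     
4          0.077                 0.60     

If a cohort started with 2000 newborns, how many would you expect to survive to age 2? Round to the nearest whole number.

Expected survivors = N0 · l_2 = 2000 × 0.986 = 1972 → 1972

1972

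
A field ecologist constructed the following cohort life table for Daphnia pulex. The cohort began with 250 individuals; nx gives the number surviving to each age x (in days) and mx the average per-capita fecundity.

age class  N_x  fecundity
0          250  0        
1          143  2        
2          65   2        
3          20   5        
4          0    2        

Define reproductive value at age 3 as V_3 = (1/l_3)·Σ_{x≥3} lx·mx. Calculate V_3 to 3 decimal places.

5.000

lx = nx/n0 = nx/250: 1, 0.572, 0.26, 0.08, 0
lx·mx for x ≥ 3: 0.4, 0 → sum = 0.4
V_3 = 0.4 / l_3 = 0.4 / 0.08 = 5 → 5.000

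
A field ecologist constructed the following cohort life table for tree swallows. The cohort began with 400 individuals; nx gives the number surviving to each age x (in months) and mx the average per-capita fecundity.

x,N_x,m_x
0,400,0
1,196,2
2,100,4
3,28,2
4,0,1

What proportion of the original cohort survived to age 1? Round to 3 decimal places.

l_1 = n_1/n_0 = 196/400 = 0.49 → 0.490

0.490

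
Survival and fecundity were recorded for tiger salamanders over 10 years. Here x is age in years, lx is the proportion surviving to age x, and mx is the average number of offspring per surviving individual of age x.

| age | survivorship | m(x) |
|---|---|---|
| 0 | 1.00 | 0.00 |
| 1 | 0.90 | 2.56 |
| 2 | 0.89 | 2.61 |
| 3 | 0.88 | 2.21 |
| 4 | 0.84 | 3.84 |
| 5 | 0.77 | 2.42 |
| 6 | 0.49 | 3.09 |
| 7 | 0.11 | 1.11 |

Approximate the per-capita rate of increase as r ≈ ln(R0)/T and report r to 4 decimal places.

R0 = Σ lx·mx = 0 + 2.304 + 2.3229 + 1.9448 + 3.2256 + 1.8634 + 1.5141 + 0.1221 = 13.2969
Σ x·lx·mx = 44.9429; T = 44.9429/13.2969 = 3.37995…
r ≈ ln(R0)/T = ln(13.2969)/3.37995… = 0.765552… → 0.7656

0.7656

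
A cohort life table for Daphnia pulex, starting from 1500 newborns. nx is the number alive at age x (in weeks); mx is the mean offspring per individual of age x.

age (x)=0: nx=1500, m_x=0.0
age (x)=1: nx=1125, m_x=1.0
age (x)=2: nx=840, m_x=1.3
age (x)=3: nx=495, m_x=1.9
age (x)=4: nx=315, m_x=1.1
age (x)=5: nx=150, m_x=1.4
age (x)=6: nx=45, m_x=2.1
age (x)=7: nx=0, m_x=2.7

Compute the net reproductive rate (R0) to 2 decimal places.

2.54

lx = nx/n0 = nx/1500: 1, 0.75, 0.56, 0.33, 0.21, 0.1, 0.03, 0
lx·mx by age: 0, 0.75, 0.728, 0.627, 0.231, 0.14, 0.063, 0
R0 = Σ lx·mx = 2.539 → 2.54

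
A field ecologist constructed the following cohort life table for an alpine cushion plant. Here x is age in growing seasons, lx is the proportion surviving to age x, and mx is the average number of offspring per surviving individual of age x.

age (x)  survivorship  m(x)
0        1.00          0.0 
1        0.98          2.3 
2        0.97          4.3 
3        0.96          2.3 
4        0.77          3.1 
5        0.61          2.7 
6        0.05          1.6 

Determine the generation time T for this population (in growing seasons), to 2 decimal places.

2.78

lx·mx: 0, 2.254, 4.171, 2.208, 2.387, 1.647, 0.08 → R0 = 12.747
x·lx·mx: 0, 2.254, 8.342, 6.624, 9.548, 8.235, 0.48 → Σ = 35.483
T = 35.483 / 12.747 = 2.783635… → 2.78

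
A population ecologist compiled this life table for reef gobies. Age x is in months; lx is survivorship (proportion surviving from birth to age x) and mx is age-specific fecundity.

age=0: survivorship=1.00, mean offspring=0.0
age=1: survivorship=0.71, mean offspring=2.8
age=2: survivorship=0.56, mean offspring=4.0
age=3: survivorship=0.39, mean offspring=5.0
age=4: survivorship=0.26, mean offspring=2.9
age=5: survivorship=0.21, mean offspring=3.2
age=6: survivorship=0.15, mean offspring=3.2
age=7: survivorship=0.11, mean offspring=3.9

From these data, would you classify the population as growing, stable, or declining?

growing

R0 = Σ lx·mx = 0 + 1.988 + 2.24 + 1.95 + 0.754 + 0.672 + 0.48 + 0.429 = 8.513
R0 > 1, so the population is growing.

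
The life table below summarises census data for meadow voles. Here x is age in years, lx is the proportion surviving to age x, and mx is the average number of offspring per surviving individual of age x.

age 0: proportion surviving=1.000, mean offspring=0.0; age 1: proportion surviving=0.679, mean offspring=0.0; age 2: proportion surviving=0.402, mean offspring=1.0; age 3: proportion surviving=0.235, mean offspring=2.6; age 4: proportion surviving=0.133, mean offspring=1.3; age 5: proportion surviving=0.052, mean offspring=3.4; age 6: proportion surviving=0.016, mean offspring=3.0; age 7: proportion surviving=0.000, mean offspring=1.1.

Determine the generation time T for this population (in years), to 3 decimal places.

3.190

lx·mx: 0, 0, 0.402, 0.611, 0.1729, 0.1768, 0.048, 0 → R0 = 1.4107
x·lx·mx: 0, 0, 0.804, 1.833, 0.6916, 0.884, 0.288, 0 → Σ = 4.5006
T = 4.5006 / 1.4107 = 3.190331… → 3.190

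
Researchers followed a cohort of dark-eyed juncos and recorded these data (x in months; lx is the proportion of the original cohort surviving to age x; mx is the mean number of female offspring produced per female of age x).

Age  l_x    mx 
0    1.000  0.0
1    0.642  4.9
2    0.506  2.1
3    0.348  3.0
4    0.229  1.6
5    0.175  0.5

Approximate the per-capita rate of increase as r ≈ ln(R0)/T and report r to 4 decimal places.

R0 = Σ lx·mx = 0 + 3.1458 + 1.0626 + 1.044 + 0.3664 + 0.0875 = 5.7063
Σ x·lx·mx = 10.3061; T = 10.3061/5.7063 = 1.80609…
r ≈ ln(R0)/T = ln(5.7063)/1.80609… = 0.964276… → 0.9643

0.9643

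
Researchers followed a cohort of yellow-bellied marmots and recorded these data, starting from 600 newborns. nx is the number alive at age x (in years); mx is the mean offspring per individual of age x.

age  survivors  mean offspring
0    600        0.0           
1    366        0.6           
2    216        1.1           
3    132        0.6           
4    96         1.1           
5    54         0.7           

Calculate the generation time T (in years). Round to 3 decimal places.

2.271

lx = nx/n0 = nx/600: 1, 0.61, 0.36, 0.22, 0.16, 0.09
lx·mx: 0, 0.366, 0.396, 0.132, 0.176, 0.063 → R0 = 1.133
x·lx·mx: 0, 0.366, 0.792, 0.396, 0.704, 0.315 → Σ = 2.573
T = 2.573 / 1.133 = 2.270962… → 2.271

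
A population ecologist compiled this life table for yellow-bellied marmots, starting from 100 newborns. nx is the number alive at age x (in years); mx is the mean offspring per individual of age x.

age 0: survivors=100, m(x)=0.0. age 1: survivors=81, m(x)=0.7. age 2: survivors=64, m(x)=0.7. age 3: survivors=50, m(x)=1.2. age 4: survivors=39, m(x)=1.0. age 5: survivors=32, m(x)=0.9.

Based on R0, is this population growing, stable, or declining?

growing

lx = nx/n0 = nx/100: 1, 0.81, 0.64, 0.5, 0.39, 0.32
R0 = Σ lx·mx = 0 + 0.567 + 0.448 + 0.6 + 0.39 + 0.288 = 2.293
R0 > 1, so the population is growing.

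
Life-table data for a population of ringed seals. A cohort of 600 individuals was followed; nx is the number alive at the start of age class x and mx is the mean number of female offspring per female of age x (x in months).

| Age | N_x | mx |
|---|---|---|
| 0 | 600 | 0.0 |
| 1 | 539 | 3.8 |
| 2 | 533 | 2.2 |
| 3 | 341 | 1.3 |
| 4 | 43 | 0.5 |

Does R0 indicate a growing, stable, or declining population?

growing

lx = nx/n0 = nx/600: 1, 0.89833…, 0.88833…, 0.56833…, 0.07167…
R0 = Σ lx·mx = 0 + 3.413667… + 1.954333… + 0.738833… + 0.035833… = 6.142667…
R0 > 1, so the population is growing.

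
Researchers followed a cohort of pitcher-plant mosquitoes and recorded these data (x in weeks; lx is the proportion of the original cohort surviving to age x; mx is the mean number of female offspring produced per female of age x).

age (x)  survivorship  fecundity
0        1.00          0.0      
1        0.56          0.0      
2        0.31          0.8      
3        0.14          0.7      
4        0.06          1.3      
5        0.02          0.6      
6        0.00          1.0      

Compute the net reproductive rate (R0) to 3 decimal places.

lx·mx by age: 0, 0, 0.248, 0.098, 0.078, 0.012, 0
R0 = Σ lx·mx = 0.436 → 0.436

0.436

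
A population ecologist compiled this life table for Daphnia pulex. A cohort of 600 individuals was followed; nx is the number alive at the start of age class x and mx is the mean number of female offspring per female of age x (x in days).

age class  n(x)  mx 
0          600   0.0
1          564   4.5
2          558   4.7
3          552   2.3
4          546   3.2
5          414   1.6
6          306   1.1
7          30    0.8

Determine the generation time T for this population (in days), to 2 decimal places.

lx = nx/n0 = nx/600: 1, 0.94, 0.93, 0.92, 0.91, 0.69, 0.51, 0.05
lx·mx: 0, 4.23, 4.371, 2.116, 2.912, 1.104, 0.561, 0.04 → R0 = 15.334
x·lx·mx: 0, 4.23, 8.742, 6.348, 11.648, 5.52, 3.366, 0.28 → Σ = 40.134
T = 40.134 / 15.334 = 2.617321… → 2.62

2.62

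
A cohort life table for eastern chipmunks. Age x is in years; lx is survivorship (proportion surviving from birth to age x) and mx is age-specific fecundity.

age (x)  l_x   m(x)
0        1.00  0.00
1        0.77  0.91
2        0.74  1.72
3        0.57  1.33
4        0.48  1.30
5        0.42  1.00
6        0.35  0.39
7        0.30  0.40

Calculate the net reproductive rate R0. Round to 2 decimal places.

4.03

lx·mx by age: 0, 0.7007, 1.2728, 0.7581, 0.624, 0.42, 0.1365, 0.12
R0 = Σ lx·mx = 4.0321 → 4.03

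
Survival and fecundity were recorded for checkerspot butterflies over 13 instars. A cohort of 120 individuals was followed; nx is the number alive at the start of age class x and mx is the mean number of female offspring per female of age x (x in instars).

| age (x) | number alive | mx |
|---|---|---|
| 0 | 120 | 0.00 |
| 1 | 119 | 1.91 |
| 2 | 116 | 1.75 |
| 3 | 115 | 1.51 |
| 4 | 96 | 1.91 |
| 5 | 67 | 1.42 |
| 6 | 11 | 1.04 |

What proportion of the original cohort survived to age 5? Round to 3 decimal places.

0.558

l_5 = n_5/n_0 = 67/120 = 0.558333… → 0.558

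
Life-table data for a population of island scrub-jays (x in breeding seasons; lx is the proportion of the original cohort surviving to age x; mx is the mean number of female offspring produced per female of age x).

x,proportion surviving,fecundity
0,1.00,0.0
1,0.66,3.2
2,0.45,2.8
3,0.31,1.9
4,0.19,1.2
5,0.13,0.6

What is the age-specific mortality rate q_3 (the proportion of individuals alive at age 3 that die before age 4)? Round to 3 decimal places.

q_3 = (l_3 − l_4) / l_3 = (0.31 − 0.19) / 0.31
     = 0.12 / 0.31 = 0.387097… → 0.387

0.387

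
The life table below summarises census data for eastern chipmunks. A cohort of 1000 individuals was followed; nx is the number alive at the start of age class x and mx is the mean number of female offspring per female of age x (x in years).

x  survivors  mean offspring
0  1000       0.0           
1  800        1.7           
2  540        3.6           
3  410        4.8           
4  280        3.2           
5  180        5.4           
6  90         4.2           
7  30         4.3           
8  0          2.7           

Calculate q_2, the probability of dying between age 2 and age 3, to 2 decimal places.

0.24

lx = nx/n0 = nx/1000: 1, 0.8, 0.54, 0.41, 0.28, 0.18, 0.09, 0.03, 0
q_2 = (l_2 − l_3) / l_2 = (0.54 − 0.41) / 0.54
     = 0.13 / 0.54 = 0.240741… → 0.24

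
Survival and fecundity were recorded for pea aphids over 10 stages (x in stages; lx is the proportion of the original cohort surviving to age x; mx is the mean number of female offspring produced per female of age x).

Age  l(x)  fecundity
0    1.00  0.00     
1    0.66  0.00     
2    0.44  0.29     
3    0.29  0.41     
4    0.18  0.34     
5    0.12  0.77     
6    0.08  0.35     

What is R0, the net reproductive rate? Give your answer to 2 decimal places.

0.43

lx·mx by age: 0, 0, 0.1276, 0.1189, 0.0612, 0.0924, 0.028
R0 = Σ lx·mx = 0.4281 → 0.43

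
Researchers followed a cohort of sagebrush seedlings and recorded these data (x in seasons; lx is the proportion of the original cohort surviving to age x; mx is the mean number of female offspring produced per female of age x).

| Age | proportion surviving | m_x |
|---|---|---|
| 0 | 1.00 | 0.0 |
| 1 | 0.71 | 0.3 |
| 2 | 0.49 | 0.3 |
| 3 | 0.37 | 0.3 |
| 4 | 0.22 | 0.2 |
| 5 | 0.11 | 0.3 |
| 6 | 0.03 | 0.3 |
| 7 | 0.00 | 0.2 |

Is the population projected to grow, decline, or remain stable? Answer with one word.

declining

R0 = Σ lx·mx = 0 + 0.213 + 0.147 + 0.111 + 0.044 + 0.033 + 0.009 + 0 = 0.557
R0 < 1, so the population is declining.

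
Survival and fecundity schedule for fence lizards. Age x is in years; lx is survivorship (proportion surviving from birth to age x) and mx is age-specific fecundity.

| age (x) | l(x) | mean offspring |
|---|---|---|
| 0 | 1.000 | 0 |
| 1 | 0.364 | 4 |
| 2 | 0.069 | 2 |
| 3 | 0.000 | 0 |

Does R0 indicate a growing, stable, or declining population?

growing

R0 = Σ lx·mx = 0 + 1.456 + 0.138 + 0 = 1.594
R0 > 1, so the population is growing.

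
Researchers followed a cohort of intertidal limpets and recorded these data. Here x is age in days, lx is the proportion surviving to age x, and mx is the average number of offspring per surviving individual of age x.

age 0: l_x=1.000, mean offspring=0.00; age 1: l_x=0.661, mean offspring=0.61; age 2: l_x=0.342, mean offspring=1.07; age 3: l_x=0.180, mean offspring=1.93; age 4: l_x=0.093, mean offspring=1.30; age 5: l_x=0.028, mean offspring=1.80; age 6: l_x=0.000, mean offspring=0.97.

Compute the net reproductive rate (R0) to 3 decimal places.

1.288

lx·mx by age: 0, 0.40321, 0.36594, 0.3474, 0.1209, 0.0504, 0
R0 = Σ lx·mx = 1.28785 → 1.288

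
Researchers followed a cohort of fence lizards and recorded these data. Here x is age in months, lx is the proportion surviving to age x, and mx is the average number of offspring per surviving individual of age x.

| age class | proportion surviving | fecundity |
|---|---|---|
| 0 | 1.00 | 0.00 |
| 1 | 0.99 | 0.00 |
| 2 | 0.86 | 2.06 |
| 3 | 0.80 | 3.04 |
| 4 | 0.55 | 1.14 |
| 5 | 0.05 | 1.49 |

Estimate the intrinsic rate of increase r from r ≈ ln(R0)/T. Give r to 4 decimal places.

0.5686

R0 = Σ lx·mx = 0 + 0 + 1.7716 + 2.432 + 0.627 + 0.0745 = 4.9051
Σ x·lx·mx = 13.7197; T = 13.7197/4.9051 = 2.79703…
r ≈ ln(R0)/T = ln(4.9051)/2.79703… = 0.568559… → 0.5686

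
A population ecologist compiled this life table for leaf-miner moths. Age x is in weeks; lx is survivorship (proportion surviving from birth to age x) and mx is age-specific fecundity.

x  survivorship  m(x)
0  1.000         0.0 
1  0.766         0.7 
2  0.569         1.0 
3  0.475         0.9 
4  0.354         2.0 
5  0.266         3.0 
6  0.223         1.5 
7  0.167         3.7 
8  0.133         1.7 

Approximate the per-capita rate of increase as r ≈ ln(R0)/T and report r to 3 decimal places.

R0 = Σ lx·mx = 0 + 0.5362 + 0.569 + 0.4275 + 0.708 + 0.798 + 0.3345 + 0.6179 + 0.2261 = 4.2172
Σ x·lx·mx = 17.9198; T = 17.9198/4.2172 = 4.24922…
r ≈ ln(R0)/T = ln(4.2172)/4.24922… = 0.33869… → 0.339

0.339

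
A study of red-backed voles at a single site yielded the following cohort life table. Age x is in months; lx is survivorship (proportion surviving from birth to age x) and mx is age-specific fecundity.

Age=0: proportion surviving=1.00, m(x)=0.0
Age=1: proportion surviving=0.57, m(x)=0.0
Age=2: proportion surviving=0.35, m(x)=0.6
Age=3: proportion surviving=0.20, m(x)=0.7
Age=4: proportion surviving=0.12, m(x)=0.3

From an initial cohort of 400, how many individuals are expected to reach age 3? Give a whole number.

Expected survivors = N0 · l_3 = 400 × 0.20 = 80 → 80

80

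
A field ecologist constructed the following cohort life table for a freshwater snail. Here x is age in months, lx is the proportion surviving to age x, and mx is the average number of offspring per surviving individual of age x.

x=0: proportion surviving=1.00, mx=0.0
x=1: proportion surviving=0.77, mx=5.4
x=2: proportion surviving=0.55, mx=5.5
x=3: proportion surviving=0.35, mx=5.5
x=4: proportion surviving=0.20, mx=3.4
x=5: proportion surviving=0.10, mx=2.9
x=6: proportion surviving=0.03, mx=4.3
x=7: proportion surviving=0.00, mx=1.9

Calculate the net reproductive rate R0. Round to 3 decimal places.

lx·mx by age: 0, 4.158, 3.025, 1.925, 0.68, 0.29, 0.129, 0
R0 = Σ lx·mx = 10.207 → 10.207

10.207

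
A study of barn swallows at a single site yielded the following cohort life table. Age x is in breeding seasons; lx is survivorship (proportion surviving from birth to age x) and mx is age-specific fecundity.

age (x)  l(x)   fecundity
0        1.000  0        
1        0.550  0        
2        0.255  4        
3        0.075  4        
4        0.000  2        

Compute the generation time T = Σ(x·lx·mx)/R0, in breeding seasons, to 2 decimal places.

lx·mx: 0, 0, 1.02, 0.3, 0 → R0 = 1.32
x·lx·mx: 0, 0, 2.04, 0.9, 0 → Σ = 2.94
T = 2.94 / 1.32 = 2.227273… → 2.23

2.23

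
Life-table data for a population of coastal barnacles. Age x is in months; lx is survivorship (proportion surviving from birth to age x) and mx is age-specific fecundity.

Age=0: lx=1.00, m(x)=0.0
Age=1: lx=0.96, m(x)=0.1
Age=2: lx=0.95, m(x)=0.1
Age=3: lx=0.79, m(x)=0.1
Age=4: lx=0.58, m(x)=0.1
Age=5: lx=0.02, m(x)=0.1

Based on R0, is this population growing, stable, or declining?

R0 = Σ lx·mx = 0 + 0.096 + 0.095 + 0.079 + 0.058 + 0.002 = 0.33
R0 < 1, so the population is declining.

declining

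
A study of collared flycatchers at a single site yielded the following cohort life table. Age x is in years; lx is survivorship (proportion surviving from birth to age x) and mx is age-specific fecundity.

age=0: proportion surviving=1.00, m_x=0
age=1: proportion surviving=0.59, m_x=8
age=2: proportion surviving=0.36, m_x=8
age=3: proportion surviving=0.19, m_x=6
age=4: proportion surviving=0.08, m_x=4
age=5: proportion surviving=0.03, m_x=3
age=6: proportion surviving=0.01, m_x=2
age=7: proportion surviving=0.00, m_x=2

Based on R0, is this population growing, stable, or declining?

growing

R0 = Σ lx·mx = 0 + 4.72 + 2.88 + 1.14 + 0.32 + 0.09 + 0.02 + 0 = 9.17
R0 > 1, so the population is growing.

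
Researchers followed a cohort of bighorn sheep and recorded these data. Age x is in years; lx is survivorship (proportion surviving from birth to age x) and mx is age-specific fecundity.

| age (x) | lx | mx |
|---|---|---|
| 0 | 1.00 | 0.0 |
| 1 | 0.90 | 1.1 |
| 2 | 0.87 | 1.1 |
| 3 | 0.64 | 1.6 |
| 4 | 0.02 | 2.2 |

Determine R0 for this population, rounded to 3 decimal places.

lx·mx by age: 0, 0.99, 0.957, 1.024, 0.044
R0 = Σ lx·mx = 3.015 → 3.015

3.015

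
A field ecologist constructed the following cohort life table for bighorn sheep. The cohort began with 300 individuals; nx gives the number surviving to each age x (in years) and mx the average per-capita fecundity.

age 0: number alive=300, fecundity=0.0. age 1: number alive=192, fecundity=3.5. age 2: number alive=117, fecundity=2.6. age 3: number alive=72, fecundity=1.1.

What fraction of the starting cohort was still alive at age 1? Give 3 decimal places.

0.640

l_1 = n_1/n_0 = 192/300 = 0.64 → 0.640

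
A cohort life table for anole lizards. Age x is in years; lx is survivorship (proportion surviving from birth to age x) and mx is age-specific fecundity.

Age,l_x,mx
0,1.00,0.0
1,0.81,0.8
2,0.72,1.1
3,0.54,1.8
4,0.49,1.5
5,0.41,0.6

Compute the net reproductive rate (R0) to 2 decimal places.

3.39

lx·mx by age: 0, 0.648, 0.792, 0.972, 0.735, 0.246
R0 = Σ lx·mx = 3.393 → 3.39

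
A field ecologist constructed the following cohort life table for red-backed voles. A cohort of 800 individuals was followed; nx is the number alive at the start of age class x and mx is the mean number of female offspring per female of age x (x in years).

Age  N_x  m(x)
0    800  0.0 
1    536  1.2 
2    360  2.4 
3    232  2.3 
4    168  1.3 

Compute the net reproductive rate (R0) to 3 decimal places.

2.824

lx = nx/n0 = nx/800: 1, 0.67, 0.45, 0.29, 0.21
lx·mx by age: 0, 0.804, 1.08, 0.667, 0.273
R0 = Σ lx·mx = 2.824 → 2.824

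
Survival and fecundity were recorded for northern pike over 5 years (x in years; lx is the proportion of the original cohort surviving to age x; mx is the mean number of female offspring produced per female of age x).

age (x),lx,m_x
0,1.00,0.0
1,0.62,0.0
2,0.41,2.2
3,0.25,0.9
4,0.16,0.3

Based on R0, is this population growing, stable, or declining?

growing

R0 = Σ lx·mx = 0 + 0 + 0.902 + 0.225 + 0.048 = 1.175
R0 > 1, so the population is growing.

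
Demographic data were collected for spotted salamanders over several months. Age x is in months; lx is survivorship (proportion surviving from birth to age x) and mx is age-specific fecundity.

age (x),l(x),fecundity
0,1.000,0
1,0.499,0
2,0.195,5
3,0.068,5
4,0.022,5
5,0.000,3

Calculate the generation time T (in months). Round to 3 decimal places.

2.393

lx·mx: 0, 0, 0.975, 0.34, 0.11, 0 → R0 = 1.425
x·lx·mx: 0, 0, 1.95, 1.02, 0.44, 0 → Σ = 3.41
T = 3.41 / 1.425 = 2.392982… → 2.393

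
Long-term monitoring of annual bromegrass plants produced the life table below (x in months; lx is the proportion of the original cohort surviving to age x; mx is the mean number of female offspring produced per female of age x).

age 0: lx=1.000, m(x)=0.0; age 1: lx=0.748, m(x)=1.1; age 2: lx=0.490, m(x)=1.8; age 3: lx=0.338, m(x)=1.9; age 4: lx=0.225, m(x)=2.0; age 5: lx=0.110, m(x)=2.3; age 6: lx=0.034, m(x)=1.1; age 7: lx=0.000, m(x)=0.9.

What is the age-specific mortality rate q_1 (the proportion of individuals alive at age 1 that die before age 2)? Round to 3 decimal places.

q_1 = (l_1 − l_2) / l_1 = (0.748 − 0.49) / 0.748
     = 0.258 / 0.748 = 0.34492… → 0.345

0.345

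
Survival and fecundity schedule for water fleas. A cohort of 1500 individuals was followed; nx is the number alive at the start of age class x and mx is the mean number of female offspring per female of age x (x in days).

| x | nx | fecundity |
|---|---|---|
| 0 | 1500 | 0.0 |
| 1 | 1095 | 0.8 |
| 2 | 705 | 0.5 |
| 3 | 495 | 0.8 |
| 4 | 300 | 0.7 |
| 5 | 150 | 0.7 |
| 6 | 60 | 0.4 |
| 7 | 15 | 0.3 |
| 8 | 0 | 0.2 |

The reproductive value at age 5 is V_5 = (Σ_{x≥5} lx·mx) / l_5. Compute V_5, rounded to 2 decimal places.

0.89

lx = nx/n0 = nx/1500: 1, 0.73, 0.47, 0.33, 0.2, 0.1, 0.04, 0.01, 0
lx·mx for x ≥ 5: 0.07, 0.016, 0.003, 0 → sum = 0.089
V_5 = 0.089 / l_5 = 0.089 / 0.1 = 0.89 → 0.89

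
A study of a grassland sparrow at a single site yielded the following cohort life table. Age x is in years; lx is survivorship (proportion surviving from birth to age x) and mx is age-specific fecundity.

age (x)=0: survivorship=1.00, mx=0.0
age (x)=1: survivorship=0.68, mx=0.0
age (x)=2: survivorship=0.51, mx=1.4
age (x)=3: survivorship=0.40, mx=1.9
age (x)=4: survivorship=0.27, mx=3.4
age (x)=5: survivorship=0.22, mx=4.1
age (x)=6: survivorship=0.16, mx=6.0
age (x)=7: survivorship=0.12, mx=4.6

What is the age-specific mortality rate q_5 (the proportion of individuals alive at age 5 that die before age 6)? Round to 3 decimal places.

0.273

q_5 = (l_5 − l_6) / l_5 = (0.22 − 0.16) / 0.22
     = 0.06 / 0.22 = 0.272727… → 0.273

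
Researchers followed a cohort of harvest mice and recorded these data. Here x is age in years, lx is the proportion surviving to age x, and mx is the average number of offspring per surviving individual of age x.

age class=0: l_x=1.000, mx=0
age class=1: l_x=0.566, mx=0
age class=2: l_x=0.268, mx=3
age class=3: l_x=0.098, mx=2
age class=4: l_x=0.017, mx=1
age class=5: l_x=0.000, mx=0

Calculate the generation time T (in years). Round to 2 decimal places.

lx·mx: 0, 0, 0.804, 0.196, 0.017, 0 → R0 = 1.017
x·lx·mx: 0, 0, 1.608, 0.588, 0.068, 0 → Σ = 2.264
T = 2.264 / 1.017 = 2.226155… → 2.23

2.23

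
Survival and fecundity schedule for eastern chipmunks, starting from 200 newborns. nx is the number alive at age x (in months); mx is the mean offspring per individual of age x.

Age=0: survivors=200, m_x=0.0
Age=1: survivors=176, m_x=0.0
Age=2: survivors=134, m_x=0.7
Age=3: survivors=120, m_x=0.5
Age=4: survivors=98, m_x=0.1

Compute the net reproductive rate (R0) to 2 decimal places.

lx = nx/n0 = nx/200: 1, 0.88, 0.67, 0.6, 0.49
lx·mx by age: 0, 0, 0.469, 0.3, 0.049
R0 = Σ lx·mx = 0.818 → 0.82

0.82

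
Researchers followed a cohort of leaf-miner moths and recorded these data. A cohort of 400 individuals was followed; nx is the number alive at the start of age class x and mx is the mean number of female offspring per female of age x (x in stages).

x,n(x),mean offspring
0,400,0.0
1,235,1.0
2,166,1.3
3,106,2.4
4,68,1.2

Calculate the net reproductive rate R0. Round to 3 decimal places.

lx = nx/n0 = nx/400: 1, 0.5875, 0.415, 0.265, 0.17
lx·mx by age: 0, 0.5875, 0.5395, 0.636, 0.204
R0 = Σ lx·mx = 1.967 → 1.967

1.967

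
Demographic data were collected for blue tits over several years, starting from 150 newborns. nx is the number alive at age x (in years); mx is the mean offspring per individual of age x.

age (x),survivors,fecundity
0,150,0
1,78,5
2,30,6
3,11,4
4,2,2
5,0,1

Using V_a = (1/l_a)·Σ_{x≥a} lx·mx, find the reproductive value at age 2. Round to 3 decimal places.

7.600

lx = nx/n0 = nx/150: 1, 0.52, 0.2, 0.07333…, 0.01333…, 0
lx·mx for x ≥ 2: 1.2, 0.293333…, 0.026667…, 0 → sum = 1.52…
V_2 = 1.52… / l_2 = 1.52… / 0.2 = 7.6… → 7.600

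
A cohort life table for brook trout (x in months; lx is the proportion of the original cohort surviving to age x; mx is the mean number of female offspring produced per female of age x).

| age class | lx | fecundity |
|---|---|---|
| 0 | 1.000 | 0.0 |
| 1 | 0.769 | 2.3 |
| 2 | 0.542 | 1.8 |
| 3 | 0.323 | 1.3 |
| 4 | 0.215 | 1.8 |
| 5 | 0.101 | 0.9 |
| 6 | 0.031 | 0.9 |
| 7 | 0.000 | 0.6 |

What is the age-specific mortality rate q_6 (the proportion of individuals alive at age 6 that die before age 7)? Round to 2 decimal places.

q_6 = (l_6 − l_7) / l_6 = (0.031 − 0) / 0.031
     = 0.031 / 0.031 = 1 → 1.00

1.00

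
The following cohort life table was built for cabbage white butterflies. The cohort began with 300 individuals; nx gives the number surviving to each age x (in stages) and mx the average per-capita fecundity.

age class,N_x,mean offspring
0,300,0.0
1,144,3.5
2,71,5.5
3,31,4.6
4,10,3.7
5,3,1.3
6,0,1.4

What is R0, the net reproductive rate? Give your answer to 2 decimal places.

3.59

lx = nx/n0 = nx/300: 1, 0.48, 0.23667…, 0.10333…, 0.03333…, 0.01, 0
lx·mx by age: 0, 1.68, 1.301667…, 0.475333…, 0.123333…, 0.013, 0
R0 = Σ lx·mx = 3.593333… → 3.59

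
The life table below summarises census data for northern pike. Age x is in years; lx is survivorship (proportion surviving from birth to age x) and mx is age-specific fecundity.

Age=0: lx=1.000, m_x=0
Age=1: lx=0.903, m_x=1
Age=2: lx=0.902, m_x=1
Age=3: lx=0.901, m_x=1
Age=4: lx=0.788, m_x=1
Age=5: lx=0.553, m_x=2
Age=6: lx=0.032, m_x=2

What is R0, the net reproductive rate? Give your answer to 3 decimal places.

4.664

lx·mx by age: 0, 0.903, 0.902, 0.901, 0.788, 1.106, 0.064
R0 = Σ lx·mx = 4.664 → 4.664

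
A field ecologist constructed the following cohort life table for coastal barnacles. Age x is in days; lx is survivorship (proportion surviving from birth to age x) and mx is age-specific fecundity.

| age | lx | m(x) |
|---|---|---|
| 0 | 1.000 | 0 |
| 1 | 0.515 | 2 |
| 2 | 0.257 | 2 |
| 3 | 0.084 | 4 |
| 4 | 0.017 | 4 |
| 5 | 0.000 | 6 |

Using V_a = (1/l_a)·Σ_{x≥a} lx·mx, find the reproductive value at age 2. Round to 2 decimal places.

3.57

lx·mx for x ≥ 2: 0.514, 0.336, 0.068, 0 → sum = 0.918
V_2 = 0.918 / l_2 = 0.918 / 0.257 = 3.571984… → 3.57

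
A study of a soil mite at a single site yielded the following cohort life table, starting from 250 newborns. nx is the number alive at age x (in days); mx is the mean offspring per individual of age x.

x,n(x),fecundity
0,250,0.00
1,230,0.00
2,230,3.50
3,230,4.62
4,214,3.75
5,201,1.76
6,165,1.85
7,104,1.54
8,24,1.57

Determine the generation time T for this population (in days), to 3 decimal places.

lx = nx/n0 = nx/250: 1, 0.92, 0.92, 0.92, 0.856, 0.804, 0.66, 0.416, 0.096
lx·mx: 0, 0, 3.22, 4.2504, 3.21, 1.41504, 1.221, 0.64064, 0.15072 → R0 = 14.1078
x·lx·mx: 0, 0, 6.44, 12.7512, 12.84, 7.0752, 7.326, 4.48448, 1.20576 → Σ = 52.12264
T = 52.12264 / 14.1078 = 3.694597… → 3.695

3.695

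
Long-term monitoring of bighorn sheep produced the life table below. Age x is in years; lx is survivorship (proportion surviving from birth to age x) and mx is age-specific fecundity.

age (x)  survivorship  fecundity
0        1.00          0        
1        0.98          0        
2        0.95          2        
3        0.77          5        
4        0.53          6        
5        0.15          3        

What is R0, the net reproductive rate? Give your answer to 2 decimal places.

lx·mx by age: 0, 0, 1.9, 3.85, 3.18, 0.45
R0 = Σ lx·mx = 9.38 → 9.38

9.38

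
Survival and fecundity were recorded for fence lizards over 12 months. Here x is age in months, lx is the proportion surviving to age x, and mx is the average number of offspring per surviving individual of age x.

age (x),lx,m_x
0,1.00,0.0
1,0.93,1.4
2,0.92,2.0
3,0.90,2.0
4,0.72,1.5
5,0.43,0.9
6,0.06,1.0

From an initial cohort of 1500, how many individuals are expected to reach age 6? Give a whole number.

Expected survivors = N0 · l_6 = 1500 × 0.06 = 90 → 90

90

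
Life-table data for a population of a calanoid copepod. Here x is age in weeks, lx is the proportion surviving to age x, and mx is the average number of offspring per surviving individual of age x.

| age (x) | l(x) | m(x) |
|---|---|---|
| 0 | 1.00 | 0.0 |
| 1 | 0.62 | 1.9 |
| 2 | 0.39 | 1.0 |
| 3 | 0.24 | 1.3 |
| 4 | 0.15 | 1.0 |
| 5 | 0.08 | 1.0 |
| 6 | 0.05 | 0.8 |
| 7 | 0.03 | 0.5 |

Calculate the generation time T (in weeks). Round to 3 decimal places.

lx·mx: 0, 1.178, 0.39, 0.312, 0.15, 0.08, 0.04, 0.015 → R0 = 2.165
x·lx·mx: 0, 1.178, 0.78, 0.936, 0.6, 0.4, 0.24, 0.105 → Σ = 4.239
T = 4.239 / 2.165 = 1.957968… → 1.958

1.958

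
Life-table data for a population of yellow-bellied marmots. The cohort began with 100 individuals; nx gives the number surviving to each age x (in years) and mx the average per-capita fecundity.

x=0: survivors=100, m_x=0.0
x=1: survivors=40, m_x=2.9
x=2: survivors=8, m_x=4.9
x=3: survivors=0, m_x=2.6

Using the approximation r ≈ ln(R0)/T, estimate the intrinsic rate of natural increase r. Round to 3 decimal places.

0.351

lx = nx/n0 = nx/100: 1, 0.4, 0.08, 0
R0 = Σ lx·mx = 0 + 1.16 + 0.392 + 0 = 1.552
Σ x·lx·mx = 1.944; T = 1.944/1.552 = 1.25258…
r ≈ ln(R0)/T = ln(1.552)/1.25258… = 0.35091… → 0.351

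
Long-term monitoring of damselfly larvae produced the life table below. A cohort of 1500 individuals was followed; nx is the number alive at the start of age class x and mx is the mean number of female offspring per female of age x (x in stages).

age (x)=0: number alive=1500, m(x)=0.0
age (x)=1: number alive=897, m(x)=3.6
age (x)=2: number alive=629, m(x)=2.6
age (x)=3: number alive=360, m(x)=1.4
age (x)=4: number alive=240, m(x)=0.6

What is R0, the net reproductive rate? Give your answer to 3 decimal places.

lx = nx/n0 = nx/1500: 1, 0.598, 0.41933…, 0.24, 0.16
lx·mx by age: 0, 2.1528, 1.090267…, 0.336, 0.096
R0 = Σ lx·mx = 3.675067… → 3.675

3.675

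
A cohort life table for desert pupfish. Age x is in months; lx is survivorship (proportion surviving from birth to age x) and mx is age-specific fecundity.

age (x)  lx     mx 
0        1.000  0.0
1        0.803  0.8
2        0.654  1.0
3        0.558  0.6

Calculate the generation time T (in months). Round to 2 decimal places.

1.81

lx·mx: 0, 0.6424, 0.654, 0.3348 → R0 = 1.6312
x·lx·mx: 0, 0.6424, 1.308, 1.0044 → Σ = 2.9548
T = 2.9548 / 1.6312 = 1.811427… → 1.81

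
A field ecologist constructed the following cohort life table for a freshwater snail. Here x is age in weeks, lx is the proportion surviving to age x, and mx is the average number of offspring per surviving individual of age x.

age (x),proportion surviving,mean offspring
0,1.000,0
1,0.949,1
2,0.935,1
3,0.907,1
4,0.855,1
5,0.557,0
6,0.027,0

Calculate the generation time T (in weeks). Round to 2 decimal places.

lx·mx: 0, 0.949, 0.935, 0.907, 0.855, 0, 0 → R0 = 3.646
x·lx·mx: 0, 0.949, 1.87, 2.721, 3.42, 0, 0 → Σ = 8.96
T = 8.96 / 3.646 = 2.457488… → 2.46

2.46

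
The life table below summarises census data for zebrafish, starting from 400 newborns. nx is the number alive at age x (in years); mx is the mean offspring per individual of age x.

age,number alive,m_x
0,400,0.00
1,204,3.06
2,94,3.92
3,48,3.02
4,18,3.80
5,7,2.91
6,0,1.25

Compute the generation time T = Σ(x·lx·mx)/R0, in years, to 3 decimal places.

1.771

lx = nx/n0 = nx/400: 1, 0.51, 0.235, 0.12, 0.045, 0.0175, 0
lx·mx: 0, 1.5606, 0.9212, 0.3624, 0.171, 0.050925, 0 → R0 = 3.066125
x·lx·mx: 0, 1.5606, 1.8424, 1.0872, 0.684, 0.254625, 0 → Σ = 5.428825
T = 5.428825 / 3.066125 = 1.770582… → 1.771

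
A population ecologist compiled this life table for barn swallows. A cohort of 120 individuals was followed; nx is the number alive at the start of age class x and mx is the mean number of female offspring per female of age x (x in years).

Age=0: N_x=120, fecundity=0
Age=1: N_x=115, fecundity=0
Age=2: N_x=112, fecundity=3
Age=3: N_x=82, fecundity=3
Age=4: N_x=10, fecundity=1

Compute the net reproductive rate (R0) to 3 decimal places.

4.933

lx = nx/n0 = nx/120: 1, 0.95833…, 0.93333…, 0.68333…, 0.08333…
lx·mx by age: 0, 0, 2.8…, 2.05…, 0.083333…
R0 = Σ lx·mx = 4.933333… → 4.933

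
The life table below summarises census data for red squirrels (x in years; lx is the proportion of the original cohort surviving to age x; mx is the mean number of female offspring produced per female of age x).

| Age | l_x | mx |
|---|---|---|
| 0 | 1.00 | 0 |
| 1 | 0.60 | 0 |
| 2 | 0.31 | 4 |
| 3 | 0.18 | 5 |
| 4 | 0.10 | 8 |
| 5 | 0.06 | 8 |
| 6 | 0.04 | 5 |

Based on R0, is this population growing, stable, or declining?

growing

R0 = Σ lx·mx = 0 + 0 + 1.24 + 0.9 + 0.8 + 0.48 + 0.2 = 3.62
R0 > 1, so the population is growing.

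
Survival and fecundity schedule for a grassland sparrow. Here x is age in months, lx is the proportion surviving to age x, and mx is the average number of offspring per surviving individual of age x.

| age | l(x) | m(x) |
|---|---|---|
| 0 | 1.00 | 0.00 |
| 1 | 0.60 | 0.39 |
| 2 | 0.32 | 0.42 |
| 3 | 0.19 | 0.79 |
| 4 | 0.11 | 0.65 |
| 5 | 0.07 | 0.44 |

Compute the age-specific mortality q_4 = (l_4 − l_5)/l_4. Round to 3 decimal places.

q_4 = (l_4 − l_5) / l_4 = (0.11 − 0.07) / 0.11
     = 0.04 / 0.11 = 0.363636… → 0.364

0.364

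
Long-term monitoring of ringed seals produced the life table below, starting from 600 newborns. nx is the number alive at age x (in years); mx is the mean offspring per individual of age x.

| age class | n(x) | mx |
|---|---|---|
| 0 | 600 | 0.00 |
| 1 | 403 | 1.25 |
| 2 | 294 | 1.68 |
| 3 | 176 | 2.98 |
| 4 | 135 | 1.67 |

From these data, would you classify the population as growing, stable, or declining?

growing

lx = nx/n0 = nx/600: 1, 0.67167…, 0.49, 0.29333…, 0.225
R0 = Σ lx·mx = 0 + 0.839583… + 0.8232 + 0.874133… + 0.37575 = 2.912667…
R0 > 1, so the population is growing.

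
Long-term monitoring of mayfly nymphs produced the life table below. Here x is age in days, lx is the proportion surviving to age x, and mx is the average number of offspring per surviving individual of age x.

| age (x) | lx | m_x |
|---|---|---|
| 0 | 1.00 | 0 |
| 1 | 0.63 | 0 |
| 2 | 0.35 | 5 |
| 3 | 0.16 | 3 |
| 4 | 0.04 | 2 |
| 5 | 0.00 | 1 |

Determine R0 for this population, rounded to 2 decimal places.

2.31

lx·mx by age: 0, 0, 1.75, 0.48, 0.08, 0
R0 = Σ lx·mx = 2.31 → 2.31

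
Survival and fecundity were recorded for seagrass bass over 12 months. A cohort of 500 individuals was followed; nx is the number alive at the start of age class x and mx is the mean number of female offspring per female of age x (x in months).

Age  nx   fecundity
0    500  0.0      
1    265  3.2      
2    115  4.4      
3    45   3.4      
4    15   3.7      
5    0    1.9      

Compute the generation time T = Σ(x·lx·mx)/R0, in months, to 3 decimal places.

1.626

lx = nx/n0 = nx/500: 1, 0.53, 0.23, 0.09, 0.03, 0
lx·mx: 0, 1.696, 1.012, 0.306, 0.111, 0 → R0 = 3.125
x·lx·mx: 0, 1.696, 2.024, 0.918, 0.444, 0 → Σ = 5.082
T = 5.082 / 3.125 = 1.62624 → 1.626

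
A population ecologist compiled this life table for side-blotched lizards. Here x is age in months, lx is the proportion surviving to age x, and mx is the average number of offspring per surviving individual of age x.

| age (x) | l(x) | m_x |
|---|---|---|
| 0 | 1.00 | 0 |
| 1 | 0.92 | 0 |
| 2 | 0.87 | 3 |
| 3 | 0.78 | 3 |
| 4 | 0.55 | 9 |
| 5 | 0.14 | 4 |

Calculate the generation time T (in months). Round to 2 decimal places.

lx·mx: 0, 0, 2.61, 2.34, 4.95, 0.56 → R0 = 10.46
x·lx·mx: 0, 0, 5.22, 7.02, 19.8, 2.8 → Σ = 34.84
T = 34.84 / 10.46 = 3.330784… → 3.33

3.33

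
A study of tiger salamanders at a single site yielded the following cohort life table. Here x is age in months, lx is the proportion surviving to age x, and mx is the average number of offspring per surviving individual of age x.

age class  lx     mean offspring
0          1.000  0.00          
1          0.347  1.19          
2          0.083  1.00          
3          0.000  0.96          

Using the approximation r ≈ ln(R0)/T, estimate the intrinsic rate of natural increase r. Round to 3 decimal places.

-0.601

R0 = Σ lx·mx = 0 + 0.41293 + 0.083 + 0 = 0.49593
Σ x·lx·mx = 0.57893; T = 0.57893/0.49593 = 1.16736…
r ≈ ln(R0)/T = ln(0.49593)/1.16736… = -0.60077… → -0.601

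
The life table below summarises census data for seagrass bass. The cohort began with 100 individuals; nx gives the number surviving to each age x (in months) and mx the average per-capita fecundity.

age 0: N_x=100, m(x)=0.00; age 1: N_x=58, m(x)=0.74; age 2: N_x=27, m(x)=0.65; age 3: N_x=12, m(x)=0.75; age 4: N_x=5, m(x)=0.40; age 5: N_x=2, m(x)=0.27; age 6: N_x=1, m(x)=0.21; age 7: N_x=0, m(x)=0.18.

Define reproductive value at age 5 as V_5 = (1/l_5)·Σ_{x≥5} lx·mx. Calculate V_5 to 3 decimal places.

lx = nx/n0 = nx/100: 1, 0.58, 0.27, 0.12, 0.05, 0.02, 0.01, 0
lx·mx for x ≥ 5: 0.0054, 0.0021, 0 → sum = 0.0075
V_5 = 0.0075 / l_5 = 0.0075 / 0.02 = 0.375 → 0.375

0.375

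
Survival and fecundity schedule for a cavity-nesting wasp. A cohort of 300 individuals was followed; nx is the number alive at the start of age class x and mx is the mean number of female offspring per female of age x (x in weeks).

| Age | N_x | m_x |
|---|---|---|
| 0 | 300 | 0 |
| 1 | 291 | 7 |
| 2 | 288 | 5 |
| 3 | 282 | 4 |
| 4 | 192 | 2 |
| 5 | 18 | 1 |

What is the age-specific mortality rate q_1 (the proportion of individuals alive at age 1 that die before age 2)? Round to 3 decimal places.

lx = nx/n0 = nx/300: 1, 0.97, 0.96, 0.94, 0.64, 0.06
q_1 = (l_1 − l_2) / l_1 = (0.97 − 0.96) / 0.97
     = 0.01 / 0.97 = 0.010309… → 0.010

0.010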